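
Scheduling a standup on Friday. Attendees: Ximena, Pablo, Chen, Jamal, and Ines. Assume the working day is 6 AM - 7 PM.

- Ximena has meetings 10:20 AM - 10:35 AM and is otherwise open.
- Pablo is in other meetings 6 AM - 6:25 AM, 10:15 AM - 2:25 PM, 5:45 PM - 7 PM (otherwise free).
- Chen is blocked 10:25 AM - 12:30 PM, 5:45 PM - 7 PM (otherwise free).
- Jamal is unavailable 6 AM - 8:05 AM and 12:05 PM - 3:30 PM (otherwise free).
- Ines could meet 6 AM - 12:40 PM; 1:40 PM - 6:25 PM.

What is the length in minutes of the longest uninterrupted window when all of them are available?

135

Ximena free: 06:00-10:20, 10:35-19:00 (invert busy blocks within the working day).
Pablo free: 06:25-10:15, 14:25-17:45 (invert busy blocks within the working day).
Chen free: 06:00-10:25, 12:30-17:45 (invert busy blocks within the working day).
Jamal free: 08:05-12:05, 15:30-19:00 (invert busy blocks within the working day).
Ines free: 06:00-12:40, 13:40-18:25.
Ximena ∩ Pablo: 06:25-10:15, 14:25-17:45.
Ximena ∩ Pablo ∩ Chen: 06:25-10:15, 14:25-17:45.
Ximena ∩ Pablo ∩ Chen ∩ Jamal: 08:05-10:15, 15:30-17:45.
Ximena ∩ Pablo ∩ Chen ∩ Jamal ∩ Ines: 08:05-10:15, 15:30-17:45.
The longest is 15:30-17:45 at 135 minutes.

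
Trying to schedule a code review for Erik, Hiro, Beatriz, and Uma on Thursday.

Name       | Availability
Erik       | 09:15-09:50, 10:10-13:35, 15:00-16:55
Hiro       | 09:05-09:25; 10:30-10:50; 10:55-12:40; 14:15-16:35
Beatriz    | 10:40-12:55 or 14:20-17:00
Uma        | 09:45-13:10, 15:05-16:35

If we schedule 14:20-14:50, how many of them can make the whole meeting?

2

Hiro and Beatriz can make the full 14:20-14:50 slot — that's 2.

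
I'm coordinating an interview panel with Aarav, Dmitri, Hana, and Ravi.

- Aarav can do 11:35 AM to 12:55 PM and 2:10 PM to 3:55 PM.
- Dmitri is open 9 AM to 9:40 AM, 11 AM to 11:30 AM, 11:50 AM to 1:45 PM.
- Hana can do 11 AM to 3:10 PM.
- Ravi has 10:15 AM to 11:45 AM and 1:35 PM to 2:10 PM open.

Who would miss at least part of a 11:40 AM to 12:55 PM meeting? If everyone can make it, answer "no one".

Dmitri, Ravi

Aarav: free for 11:40-12:55. Dmitri: not fully free for 11:40-12:55. Hana: free for 11:40-12:55. Ravi: not fully free for 11:40-12:55.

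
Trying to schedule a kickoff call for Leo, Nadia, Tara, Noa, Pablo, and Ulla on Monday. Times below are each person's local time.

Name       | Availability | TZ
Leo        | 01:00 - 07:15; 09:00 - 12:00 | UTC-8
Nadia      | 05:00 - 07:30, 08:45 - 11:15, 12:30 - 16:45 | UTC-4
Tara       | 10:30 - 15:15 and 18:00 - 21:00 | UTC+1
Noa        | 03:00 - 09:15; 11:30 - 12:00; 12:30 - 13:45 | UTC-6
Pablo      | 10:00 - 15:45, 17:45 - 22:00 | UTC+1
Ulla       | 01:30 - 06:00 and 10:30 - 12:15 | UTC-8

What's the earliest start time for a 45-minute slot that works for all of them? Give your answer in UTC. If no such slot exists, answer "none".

Leo in UTC: 09:00-15:15, 17:00-20:00 (add 8h to convert from UTC-8).
Nadia in UTC: 09:00-11:30, 12:45-15:15, 16:30-20:45 (add 4h to convert from UTC-4).
Tara in UTC: 09:30-14:15, 17:00-20:00 (subtract 1h to convert from UTC+1).
Noa in UTC: 09:00-15:15, 17:30-18:00, 18:30-19:45 (add 6h to convert from UTC-6).
Pablo in UTC: 09:00-14:45, 16:45-21:00 (subtract 1h to convert from UTC+1).
Ulla in UTC: 09:30-14:00, 18:30-20:15 (add 8h to convert from UTC-8).
Leo ∩ Nadia: 09:00-11:30, 12:45-15:15, 17:00-20:00.
Leo ∩ Nadia ∩ Tara: 09:30-11:30, 12:45-14:15, 17:00-20:00.
Leo ∩ Nadia ∩ Tara ∩ Noa: 09:30-11:30, 12:45-14:15, 17:30-18:00, 18:30-19:45.
Leo ∩ Nadia ∩ Tara ∩ Noa ∩ Pablo: 09:30-11:30, 12:45-14:15, 17:30-18:00, 18:30-19:45.
Leo ∩ Nadia ∩ Tara ∩ Noa ∩ Pablo ∩ Ulla: 09:30-11:30, 12:45-14:00, 18:30-19:45.
The first common window of at least 45 minutes is 09:30-11:30, so the earliest start is 09:30.

09:30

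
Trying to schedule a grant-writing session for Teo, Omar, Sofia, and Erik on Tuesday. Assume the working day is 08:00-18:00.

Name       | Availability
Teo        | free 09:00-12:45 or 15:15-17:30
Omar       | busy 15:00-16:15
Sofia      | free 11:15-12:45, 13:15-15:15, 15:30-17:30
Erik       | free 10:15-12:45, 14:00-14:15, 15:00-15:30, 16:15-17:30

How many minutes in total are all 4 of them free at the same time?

165

Teo free: 09:00-12:45, 15:15-17:30.
Omar free: 08:00-15:00, 16:15-18:00 (invert busy blocks within the working day).
Sofia free: 11:15-12:45, 13:15-15:15, 15:30-17:30.
Erik free: 10:15-12:45, 14:00-14:15, 15:00-15:30, 16:15-17:30.
Teo ∩ Omar: 09:00-12:45, 16:15-17:30.
Teo ∩ Omar ∩ Sofia: 11:15-12:45, 16:15-17:30.
Teo ∩ Omar ∩ Sofia ∩ Erik: 11:15-12:45, 16:15-17:30.
Summing the common windows: 90 + 75 = 165 minutes.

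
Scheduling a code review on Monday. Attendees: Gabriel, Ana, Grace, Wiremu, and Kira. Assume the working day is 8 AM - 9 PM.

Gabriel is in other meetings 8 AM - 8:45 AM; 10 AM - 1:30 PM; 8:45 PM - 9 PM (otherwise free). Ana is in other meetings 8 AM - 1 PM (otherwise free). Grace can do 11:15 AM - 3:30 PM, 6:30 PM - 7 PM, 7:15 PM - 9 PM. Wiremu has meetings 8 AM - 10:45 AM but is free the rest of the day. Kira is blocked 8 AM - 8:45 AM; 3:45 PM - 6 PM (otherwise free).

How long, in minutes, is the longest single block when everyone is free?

Gabriel free: 08:45-10:00, 13:30-20:45 (invert busy blocks within the working day).
Ana free: 13:00-21:00 (invert busy blocks within the working day).
Grace free: 11:15-15:30, 18:30-19:00, 19:15-21:00.
Wiremu free: 10:45-21:00 (invert busy blocks within the working day).
Kira free: 08:45-15:45, 18:00-21:00 (invert busy blocks within the working day).
Gabriel ∩ Ana: 13:30-20:45.
Gabriel ∩ Ana ∩ Grace: 13:30-15:30, 18:30-19:00, 19:15-20:45.
Gabriel ∩ Ana ∩ Grace ∩ Wiremu: 13:30-15:30, 18:30-19:00, 19:15-20:45.
Gabriel ∩ Ana ∩ Grace ∩ Wiremu ∩ Kira: 13:30-15:30, 18:30-19:00, 19:15-20:45.
The longest is 13:30-15:30 at 120 minutes.

120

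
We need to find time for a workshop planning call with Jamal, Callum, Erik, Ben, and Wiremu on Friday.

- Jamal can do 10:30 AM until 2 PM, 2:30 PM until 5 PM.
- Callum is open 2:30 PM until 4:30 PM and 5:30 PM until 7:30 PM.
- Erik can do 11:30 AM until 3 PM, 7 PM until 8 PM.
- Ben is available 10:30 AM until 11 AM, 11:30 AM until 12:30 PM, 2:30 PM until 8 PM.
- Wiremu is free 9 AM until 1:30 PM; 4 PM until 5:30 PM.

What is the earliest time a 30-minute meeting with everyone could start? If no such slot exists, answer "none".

none

Jamal ∩ Callum: 14:30-16:30.
Jamal ∩ Callum ∩ Erik: 14:30-15:00.
Jamal ∩ Callum ∩ Erik ∩ Ben: 14:30-15:00.
Jamal ∩ Callum ∩ Erik ∩ Ben ∩ Wiremu: ∅.
There is no time when everyone is free.
No common window is at least 30 minutes long.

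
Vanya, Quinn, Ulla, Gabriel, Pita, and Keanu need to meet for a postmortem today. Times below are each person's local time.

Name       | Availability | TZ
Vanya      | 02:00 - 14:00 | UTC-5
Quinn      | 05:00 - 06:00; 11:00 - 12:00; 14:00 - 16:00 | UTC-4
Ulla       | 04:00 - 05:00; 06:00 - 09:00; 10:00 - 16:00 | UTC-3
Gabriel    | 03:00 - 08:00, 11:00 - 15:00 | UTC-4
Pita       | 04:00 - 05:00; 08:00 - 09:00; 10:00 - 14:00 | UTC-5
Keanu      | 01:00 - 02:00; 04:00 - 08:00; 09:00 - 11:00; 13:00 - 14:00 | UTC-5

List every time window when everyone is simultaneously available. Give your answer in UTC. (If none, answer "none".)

Vanya in UTC: 07:00-19:00 (add 5h to convert from UTC-5).
Quinn in UTC: 09:00-10:00, 15:00-16:00, 18:00-20:00 (add 4h to convert from UTC-4).
Ulla in UTC: 07:00-08:00, 09:00-12:00, 13:00-19:00 (add 3h to convert from UTC-3).
Gabriel in UTC: 07:00-12:00, 15:00-19:00 (add 4h to convert from UTC-4).
Pita in UTC: 09:00-10:00, 13:00-14:00, 15:00-19:00 (add 5h to convert from UTC-5).
Keanu in UTC: 06:00-07:00, 09:00-13:00, 14:00-16:00, 18:00-19:00 (add 5h to convert from UTC-5).
Vanya ∩ Quinn: 09:00-10:00, 15:00-16:00, 18:00-19:00.
Vanya ∩ Quinn ∩ Ulla: 09:00-10:00, 15:00-16:00, 18:00-19:00.
Vanya ∩ Quinn ∩ Ulla ∩ Gabriel: 09:00-10:00, 15:00-16:00, 18:00-19:00.
Vanya ∩ Quinn ∩ Ulla ∩ Gabriel ∩ Pita: 09:00-10:00, 15:00-16:00, 18:00-19:00.
Vanya ∩ Quinn ∩ Ulla ∩ Gabriel ∩ Pita ∩ Keanu: 09:00-10:00, 15:00-16:00, 18:00-19:00.
Those are the intersection windows.

09:00-10:00, 15:00-16:00, 18:00-19:00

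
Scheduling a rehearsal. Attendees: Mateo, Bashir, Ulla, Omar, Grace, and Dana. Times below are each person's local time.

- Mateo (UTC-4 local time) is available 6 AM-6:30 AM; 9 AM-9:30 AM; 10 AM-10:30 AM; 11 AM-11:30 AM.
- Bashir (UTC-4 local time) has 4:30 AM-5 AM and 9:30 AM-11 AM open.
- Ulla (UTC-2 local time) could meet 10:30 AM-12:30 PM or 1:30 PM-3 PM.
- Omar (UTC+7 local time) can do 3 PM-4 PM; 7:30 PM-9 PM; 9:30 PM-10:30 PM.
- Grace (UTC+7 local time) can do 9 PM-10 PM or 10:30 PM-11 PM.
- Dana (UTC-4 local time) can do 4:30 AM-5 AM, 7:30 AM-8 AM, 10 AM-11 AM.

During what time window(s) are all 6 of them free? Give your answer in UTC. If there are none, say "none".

Mateo in UTC: 10:00-10:30, 13:00-13:30, 14:00-14:30, 15:00-15:30 (add 4h to convert from UTC-4).
Bashir in UTC: 08:30-09:00, 13:30-15:00 (add 4h to convert from UTC-4).
Ulla in UTC: 12:30-14:30, 15:30-17:00 (add 2h to convert from UTC-2).
Omar in UTC: 08:00-09:00, 12:30-14:00, 14:30-15:30 (subtract 7h to convert from UTC+7).
Grace in UTC: 14:00-15:00, 15:30-16:00 (subtract 7h to convert from UTC+7).
Dana in UTC: 08:30-09:00, 11:30-12:00, 14:00-15:00 (add 4h to convert from UTC-4).
Mateo ∩ Bashir: 14:00-14:30.
Mateo ∩ Bashir ∩ Ulla: 14:00-14:30.
Mateo ∩ Bashir ∩ Ulla ∩ Omar: ∅.
Mateo ∩ Bashir ∩ Ulla ∩ Omar ∩ Grace: ∅.
Mateo ∩ Bashir ∩ Ulla ∩ Omar ∩ Grace ∩ Dana: ∅.
There is no time when everyone is free.

none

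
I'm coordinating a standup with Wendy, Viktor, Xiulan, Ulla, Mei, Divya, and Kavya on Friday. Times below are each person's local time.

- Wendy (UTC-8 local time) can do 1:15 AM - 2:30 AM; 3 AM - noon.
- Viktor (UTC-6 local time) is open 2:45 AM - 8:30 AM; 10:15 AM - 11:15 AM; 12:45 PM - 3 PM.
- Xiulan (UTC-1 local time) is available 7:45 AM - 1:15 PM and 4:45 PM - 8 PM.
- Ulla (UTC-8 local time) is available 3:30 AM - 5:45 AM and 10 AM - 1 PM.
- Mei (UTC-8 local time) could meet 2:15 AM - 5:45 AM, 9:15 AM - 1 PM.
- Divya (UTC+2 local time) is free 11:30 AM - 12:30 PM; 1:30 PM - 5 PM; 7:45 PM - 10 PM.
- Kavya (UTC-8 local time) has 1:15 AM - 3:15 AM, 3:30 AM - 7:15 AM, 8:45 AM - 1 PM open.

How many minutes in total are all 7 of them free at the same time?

210

Wendy in UTC: 09:15-10:30, 11:00-20:00 (add 8h to convert from UTC-8).
Viktor in UTC: 08:45-14:30, 16:15-17:15, 18:45-21:00 (add 6h to convert from UTC-6).
Xiulan in UTC: 08:45-14:15, 17:45-21:00 (add 1h to convert from UTC-1).
Ulla in UTC: 11:30-13:45, 18:00-21:00 (add 8h to convert from UTC-8).
Mei in UTC: 10:15-13:45, 17:15-21:00 (add 8h to convert from UTC-8).
Divya in UTC: 09:30-10:30, 11:30-15:00, 17:45-20:00 (subtract 2h to convert from UTC+2).
Kavya in UTC: 09:15-11:15, 11:30-15:15, 16:45-21:00 (add 8h to convert from UTC-8).
Wendy ∩ Viktor: 09:15-10:30, 11:00-14:30, 16:15-17:15, 18:45-20:00.
Wendy ∩ Viktor ∩ Xiulan: 09:15-10:30, 11:00-14:15, 18:45-20:00.
Wendy ∩ Viktor ∩ Xiulan ∩ Ulla: 11:30-13:45, 18:45-20:00.
Wendy ∩ Viktor ∩ Xiulan ∩ Ulla ∩ Mei: 11:30-13:45, 18:45-20:00.
Wendy ∩ Viktor ∩ Xiulan ∩ Ulla ∩ Mei ∩ Divya: 11:30-13:45, 18:45-20:00.
Wendy ∩ Viktor ∩ Xiulan ∩ Ulla ∩ Mei ∩ Divya ∩ Kavya: 11:30-13:45, 18:45-20:00.
Summing the common windows: 135 + 75 = 210 minutes.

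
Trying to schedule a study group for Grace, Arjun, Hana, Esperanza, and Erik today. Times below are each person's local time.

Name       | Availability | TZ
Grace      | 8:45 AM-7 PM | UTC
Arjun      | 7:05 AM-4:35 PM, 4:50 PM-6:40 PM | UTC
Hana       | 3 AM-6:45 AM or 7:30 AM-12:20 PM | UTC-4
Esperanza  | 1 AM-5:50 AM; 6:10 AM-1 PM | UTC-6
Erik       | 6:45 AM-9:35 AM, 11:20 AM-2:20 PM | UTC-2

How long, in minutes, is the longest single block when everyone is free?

180

Grace in UTC: 08:45-19:00.
Arjun in UTC: 07:05-16:35, 16:50-18:40.
Hana in UTC: 07:00-10:45, 11:30-16:20 (add 4h to convert from UTC-4).
Esperanza in UTC: 07:00-11:50, 12:10-19:00 (add 6h to convert from UTC-6).
Erik in UTC: 08:45-11:35, 13:20-16:20 (add 2h to convert from UTC-2).
Grace ∩ Arjun: 08:45-16:35, 16:50-18:40.
Grace ∩ Arjun ∩ Hana: 08:45-10:45, 11:30-16:20.
Grace ∩ Arjun ∩ Hana ∩ Esperanza: 08:45-10:45, 11:30-11:50, 12:10-16:20.
Grace ∩ Arjun ∩ Hana ∩ Esperanza ∩ Erik: 08:45-10:45, 11:30-11:35, 13:20-16:20.
So the common availability across everyone is 08:45-10:45, 11:30-11:35, 13:20-16:20.
The longest is 13:20-16:20 at 180 minutes.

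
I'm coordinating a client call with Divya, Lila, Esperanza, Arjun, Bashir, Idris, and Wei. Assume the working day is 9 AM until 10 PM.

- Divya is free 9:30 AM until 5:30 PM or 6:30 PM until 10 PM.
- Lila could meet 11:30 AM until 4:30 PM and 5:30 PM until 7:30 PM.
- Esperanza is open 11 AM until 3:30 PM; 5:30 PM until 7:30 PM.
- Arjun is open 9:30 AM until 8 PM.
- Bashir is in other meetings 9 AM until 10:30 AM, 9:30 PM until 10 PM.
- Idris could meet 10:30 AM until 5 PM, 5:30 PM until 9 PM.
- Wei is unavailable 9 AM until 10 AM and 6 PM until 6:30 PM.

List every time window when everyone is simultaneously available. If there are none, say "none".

Divya free: 09:30-17:30, 18:30-22:00.
Lila free: 11:30-16:30, 17:30-19:30.
Esperanza free: 11:00-15:30, 17:30-19:30.
Arjun free: 09:30-20:00.
Bashir free: 10:30-21:30 (invert busy blocks within the working day).
Idris free: 10:30-17:00, 17:30-21:00.
Wei free: 10:00-18:00, 18:30-22:00 (invert busy blocks within the working day).
Divya ∩ Lila: 11:30-16:30, 18:30-19:30.
Divya ∩ Lila ∩ Esperanza: 11:30-15:30, 18:30-19:30.
Divya ∩ Lila ∩ Esperanza ∩ Arjun: 11:30-15:30, 18:30-19:30.
Divya ∩ Lila ∩ Esperanza ∩ Arjun ∩ Bashir: 11:30-15:30, 18:30-19:30.
Divya ∩ Lila ∩ Esperanza ∩ Arjun ∩ Bashir ∩ Idris: 11:30-15:30, 18:30-19:30.
Divya ∩ Lila ∩ Esperanza ∩ Arjun ∩ Bashir ∩ Idris ∩ Wei: 11:30-15:30, 18:30-19:30.

11:30-15:30, 18:30-19:30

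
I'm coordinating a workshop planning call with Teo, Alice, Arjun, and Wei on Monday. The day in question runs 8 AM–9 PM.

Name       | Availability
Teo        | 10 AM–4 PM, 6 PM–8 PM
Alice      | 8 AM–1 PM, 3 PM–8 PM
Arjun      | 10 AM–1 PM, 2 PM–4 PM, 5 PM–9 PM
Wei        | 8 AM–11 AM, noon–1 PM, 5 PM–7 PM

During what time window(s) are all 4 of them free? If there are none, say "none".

10:00-11:00, 12:00-13:00, 18:00-19:00

Teo ∩ Alice: 10:00-13:00, 15:00-16:00, 18:00-20:00.
Teo ∩ Alice ∩ Arjun: 10:00-13:00, 15:00-16:00, 18:00-20:00.
Teo ∩ Alice ∩ Arjun ∩ Wei: 10:00-11:00, 12:00-13:00, 18:00-19:00.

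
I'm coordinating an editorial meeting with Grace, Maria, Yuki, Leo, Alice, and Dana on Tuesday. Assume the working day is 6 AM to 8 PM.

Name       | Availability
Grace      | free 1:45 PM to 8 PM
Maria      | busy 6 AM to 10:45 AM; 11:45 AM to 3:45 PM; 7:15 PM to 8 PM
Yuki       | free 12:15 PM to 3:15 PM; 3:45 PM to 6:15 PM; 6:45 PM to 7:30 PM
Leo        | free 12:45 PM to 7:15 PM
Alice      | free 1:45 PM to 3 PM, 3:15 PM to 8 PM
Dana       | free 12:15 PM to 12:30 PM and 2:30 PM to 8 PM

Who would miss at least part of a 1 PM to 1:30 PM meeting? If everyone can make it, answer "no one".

Alice, Dana, Grace, Maria

Grace free: 13:45-20:00.
Maria free: 10:45-11:45, 15:45-19:15 (invert busy blocks within the working day).
Yuki free: 12:15-15:15, 15:45-18:15, 18:45-19:30.
Leo free: 12:45-19:15.
Alice free: 13:45-15:00, 15:15-20:00.
Dana free: 12:15-12:30, 14:30-20:00.
Grace: not fully free for 13:00-13:30. Maria: not fully free for 13:00-13:30. Yuki: free for 13:00-13:30. Leo: free for 13:00-13:30. Alice: not fully free for 13:00-13:30. Dana: not fully free for 13:00-13:30.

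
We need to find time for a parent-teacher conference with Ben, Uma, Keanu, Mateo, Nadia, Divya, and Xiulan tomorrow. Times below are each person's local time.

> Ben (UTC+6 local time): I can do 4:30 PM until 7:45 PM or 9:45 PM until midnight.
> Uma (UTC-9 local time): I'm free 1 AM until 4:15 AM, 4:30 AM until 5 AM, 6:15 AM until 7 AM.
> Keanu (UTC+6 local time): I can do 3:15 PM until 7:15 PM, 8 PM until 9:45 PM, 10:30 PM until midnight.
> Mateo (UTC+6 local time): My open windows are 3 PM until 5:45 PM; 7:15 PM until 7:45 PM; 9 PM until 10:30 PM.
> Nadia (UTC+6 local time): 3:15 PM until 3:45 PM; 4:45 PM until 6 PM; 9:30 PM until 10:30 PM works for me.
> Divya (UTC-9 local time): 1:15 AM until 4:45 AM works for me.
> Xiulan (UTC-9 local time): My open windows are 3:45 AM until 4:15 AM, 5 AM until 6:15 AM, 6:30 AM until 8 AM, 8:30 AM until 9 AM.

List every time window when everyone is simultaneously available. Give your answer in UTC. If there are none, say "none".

none

Ben in UTC: 10:30-13:45, 15:45-18:00 (subtract 6h to convert from UTC+6).
Uma in UTC: 10:00-13:15, 13:30-14:00, 15:15-16:00 (add 9h to convert from UTC-9).
Keanu in UTC: 09:15-13:15, 14:00-15:45, 16:30-18:00 (subtract 6h to convert from UTC+6).
Mateo in UTC: 09:00-11:45, 13:15-13:45, 15:00-16:30 (subtract 6h to convert from UTC+6).
Nadia in UTC: 09:15-09:45, 10:45-12:00, 15:30-16:30 (subtract 6h to convert from UTC+6).
Divya in UTC: 10:15-13:45 (add 9h to convert from UTC-9).
Xiulan in UTC: 12:45-13:15, 14:00-15:15, 15:30-17:00, 17:30-18:00 (add 9h to convert from UTC-9).
Ben ∩ Uma: 10:30-13:15, 13:30-13:45, 15:45-16:00.
Ben ∩ Uma ∩ Keanu: 10:30-13:15.
Ben ∩ Uma ∩ Keanu ∩ Mateo: 10:30-11:45.
Ben ∩ Uma ∩ Keanu ∩ Mateo ∩ Nadia: 10:45-11:45.
Ben ∩ Uma ∩ Keanu ∩ Mateo ∩ Nadia ∩ Divya: 10:45-11:45.
Ben ∩ Uma ∩ Keanu ∩ Mateo ∩ Nadia ∩ Divya ∩ Xiulan: ∅.
There is no time when everyone is free.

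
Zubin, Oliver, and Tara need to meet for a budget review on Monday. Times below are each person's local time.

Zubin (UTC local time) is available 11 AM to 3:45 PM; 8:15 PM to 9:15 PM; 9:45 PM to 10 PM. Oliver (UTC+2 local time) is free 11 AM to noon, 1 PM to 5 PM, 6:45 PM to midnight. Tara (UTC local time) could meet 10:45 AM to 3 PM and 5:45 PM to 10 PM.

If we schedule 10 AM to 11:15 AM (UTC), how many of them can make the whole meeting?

Zubin in UTC: 11:00-15:45, 20:15-21:15, 21:45-22:00.
Oliver in UTC: 09:00-10:00, 11:00-15:00, 16:45-22:00 (subtract 2h to convert from UTC+2).
Tara in UTC: 10:45-15:00, 17:45-22:00.
nobody can make the full 10:00-11:15 slot — that's 0.

0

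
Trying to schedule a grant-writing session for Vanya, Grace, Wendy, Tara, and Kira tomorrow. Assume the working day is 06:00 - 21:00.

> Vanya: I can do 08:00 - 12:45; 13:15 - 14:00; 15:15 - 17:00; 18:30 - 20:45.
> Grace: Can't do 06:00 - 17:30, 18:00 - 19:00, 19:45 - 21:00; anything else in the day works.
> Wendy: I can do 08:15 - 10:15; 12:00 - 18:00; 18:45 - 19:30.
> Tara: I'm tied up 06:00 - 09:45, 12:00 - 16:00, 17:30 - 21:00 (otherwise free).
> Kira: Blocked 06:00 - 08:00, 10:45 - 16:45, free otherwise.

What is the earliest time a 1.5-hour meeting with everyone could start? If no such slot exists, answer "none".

none

Vanya free: 08:00-12:45, 13:15-14:00, 15:15-17:00, 18:30-20:45.
Grace free: 17:30-18:00, 19:00-19:45 (invert busy blocks within the working day).
Wendy free: 08:15-10:15, 12:00-18:00, 18:45-19:30.
Tara free: 09:45-12:00, 16:00-17:30 (invert busy blocks within the working day).
Kira free: 08:00-10:45, 16:45-21:00 (invert busy blocks within the working day).
Vanya ∩ Grace: 19:00-19:45.
Vanya ∩ Grace ∩ Wendy: 19:00-19:30.
Vanya ∩ Grace ∩ Wendy ∩ Tara: ∅.
Vanya ∩ Grace ∩ Wendy ∩ Tara ∩ Kira: ∅.
There is no time when everyone is free.
No common window is at least 90 minutes long.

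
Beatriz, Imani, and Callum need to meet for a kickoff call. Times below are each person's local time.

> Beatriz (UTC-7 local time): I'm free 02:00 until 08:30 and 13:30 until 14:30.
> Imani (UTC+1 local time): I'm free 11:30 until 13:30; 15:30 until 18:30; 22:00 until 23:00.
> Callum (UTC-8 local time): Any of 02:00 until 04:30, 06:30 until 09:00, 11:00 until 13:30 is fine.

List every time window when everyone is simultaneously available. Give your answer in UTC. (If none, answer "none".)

Beatriz in UTC: 09:00-15:30, 20:30-21:30 (add 7h to convert from UTC-7).
Imani in UTC: 10:30-12:30, 14:30-17:30, 21:00-22:00 (subtract 1h to convert from UTC+1).
Callum in UTC: 10:00-12:30, 14:30-17:00, 19:00-21:30 (add 8h to convert from UTC-8).
Beatriz ∩ Imani: 10:30-12:30, 14:30-15:30, 21:00-21:30.
Beatriz ∩ Imani ∩ Callum: 10:30-12:30, 14:30-15:30, 21:00-21:30.

10:30-12:30, 14:30-15:30, 21:00-21:30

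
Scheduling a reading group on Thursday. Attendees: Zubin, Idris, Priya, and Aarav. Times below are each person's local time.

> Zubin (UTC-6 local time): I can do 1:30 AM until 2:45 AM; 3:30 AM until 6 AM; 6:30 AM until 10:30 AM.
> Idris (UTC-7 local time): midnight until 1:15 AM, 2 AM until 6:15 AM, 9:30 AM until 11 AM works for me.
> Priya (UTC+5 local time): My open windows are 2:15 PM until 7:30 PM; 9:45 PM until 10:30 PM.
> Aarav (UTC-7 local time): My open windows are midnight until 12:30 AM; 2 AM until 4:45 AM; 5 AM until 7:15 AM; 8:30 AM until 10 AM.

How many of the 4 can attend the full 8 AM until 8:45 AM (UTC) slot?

1

Zubin in UTC: 07:30-08:45, 09:30-12:00, 12:30-16:30 (add 6h to convert from UTC-6).
Idris in UTC: 07:00-08:15, 09:00-13:15, 16:30-18:00 (add 7h to convert from UTC-7).
Priya in UTC: 09:15-14:30, 16:45-17:30 (subtract 5h to convert from UTC+5).
Aarav in UTC: 07:00-07:30, 09:00-11:45, 12:00-14:15, 15:30-17:00 (add 7h to convert from UTC-7).
Zubin can make the full 08:00-08:45 slot — that's 1.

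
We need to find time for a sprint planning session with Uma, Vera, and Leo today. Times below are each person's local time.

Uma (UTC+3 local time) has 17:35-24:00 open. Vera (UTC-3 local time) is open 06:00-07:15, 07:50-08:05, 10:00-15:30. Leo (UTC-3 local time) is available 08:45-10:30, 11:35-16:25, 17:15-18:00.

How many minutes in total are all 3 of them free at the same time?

Uma in UTC: 14:35-21:00 (subtract 3h to convert from UTC+3).
Vera in UTC: 09:00-10:15, 10:50-11:05, 13:00-18:30 (add 3h to convert from UTC-3).
Leo in UTC: 11:45-13:30, 14:35-19:25, 20:15-21:00 (add 3h to convert from UTC-3).
Uma ∩ Vera: 14:35-18:30.
Uma ∩ Vera ∩ Leo: 14:35-18:30.
That's a single block of 235 minutes.

235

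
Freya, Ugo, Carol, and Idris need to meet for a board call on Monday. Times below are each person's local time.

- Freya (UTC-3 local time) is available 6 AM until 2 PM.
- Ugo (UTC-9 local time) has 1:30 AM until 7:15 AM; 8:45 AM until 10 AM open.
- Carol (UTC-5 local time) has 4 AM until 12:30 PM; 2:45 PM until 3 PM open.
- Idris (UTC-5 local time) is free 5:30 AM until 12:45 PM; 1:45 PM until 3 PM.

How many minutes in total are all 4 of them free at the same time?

Freya in UTC: 09:00-17:00 (add 3h to convert from UTC-3).
Ugo in UTC: 10:30-16:15, 17:45-19:00 (add 9h to convert from UTC-9).
Carol in UTC: 09:00-17:30, 19:45-20:00 (add 5h to convert from UTC-5).
Idris in UTC: 10:30-17:45, 18:45-20:00 (add 5h to convert from UTC-5).
Freya ∩ Ugo: 10:30-16:15.
Freya ∩ Ugo ∩ Carol: 10:30-16:15.
Freya ∩ Ugo ∩ Carol ∩ Idris: 10:30-16:15.
Those are the intersection windows.
That's a single block of 345 minutes.

345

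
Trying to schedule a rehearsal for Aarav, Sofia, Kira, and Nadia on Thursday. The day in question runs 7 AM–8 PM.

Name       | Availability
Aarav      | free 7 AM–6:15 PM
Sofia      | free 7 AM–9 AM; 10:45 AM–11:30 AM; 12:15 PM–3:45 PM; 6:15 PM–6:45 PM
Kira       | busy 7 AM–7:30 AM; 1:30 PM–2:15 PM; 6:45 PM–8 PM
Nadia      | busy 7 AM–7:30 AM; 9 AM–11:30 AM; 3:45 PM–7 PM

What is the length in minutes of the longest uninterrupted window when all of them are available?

Aarav free: 07:00-18:15.
Sofia free: 07:00-09:00, 10:45-11:30, 12:15-15:45, 18:15-18:45.
Kira free: 07:30-13:30, 14:15-18:45 (invert busy blocks within the working day).
Nadia free: 07:30-09:00, 11:30-15:45, 19:00-20:00 (invert busy blocks within the working day).
Aarav ∩ Sofia: 07:00-09:00, 10:45-11:30, 12:15-15:45.
Aarav ∩ Sofia ∩ Kira: 07:30-09:00, 10:45-11:30, 12:15-13:30, 14:15-15:45.
Aarav ∩ Sofia ∩ Kira ∩ Nadia: 07:30-09:00, 12:15-13:30, 14:15-15:45.
So the common availability across everyone is 07:30-09:00, 12:15-13:30, 14:15-15:45.
The longest is 07:30-09:00 at 90 minutes.

90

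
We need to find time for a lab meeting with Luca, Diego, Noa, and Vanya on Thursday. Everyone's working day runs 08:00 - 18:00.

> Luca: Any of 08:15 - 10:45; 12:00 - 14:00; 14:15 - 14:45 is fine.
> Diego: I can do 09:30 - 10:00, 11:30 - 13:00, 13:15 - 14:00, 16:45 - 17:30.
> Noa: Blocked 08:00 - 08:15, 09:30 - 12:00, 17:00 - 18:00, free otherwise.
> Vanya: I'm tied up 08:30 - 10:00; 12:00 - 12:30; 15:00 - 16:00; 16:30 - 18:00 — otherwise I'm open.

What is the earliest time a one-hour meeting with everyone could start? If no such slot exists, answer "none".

none

Luca free: 08:15-10:45, 12:00-14:00, 14:15-14:45.
Diego free: 09:30-10:00, 11:30-13:00, 13:15-14:00, 16:45-17:30.
Noa free: 08:15-09:30, 12:00-17:00 (invert busy blocks within the working day).
Vanya free: 08:00-08:30, 10:00-12:00, 12:30-15:00, 16:00-16:30 (invert busy blocks within the working day).
Luca ∩ Diego: 09:30-10:00, 12:00-13:00, 13:15-14:00.
Luca ∩ Diego ∩ Noa: 12:00-13:00, 13:15-14:00.
Luca ∩ Diego ∩ Noa ∩ Vanya: 12:30-13:00, 13:15-14:00.
So the common availability across everyone is 12:30-13:00, 13:15-14:00.
No common window is at least 60 minutes long.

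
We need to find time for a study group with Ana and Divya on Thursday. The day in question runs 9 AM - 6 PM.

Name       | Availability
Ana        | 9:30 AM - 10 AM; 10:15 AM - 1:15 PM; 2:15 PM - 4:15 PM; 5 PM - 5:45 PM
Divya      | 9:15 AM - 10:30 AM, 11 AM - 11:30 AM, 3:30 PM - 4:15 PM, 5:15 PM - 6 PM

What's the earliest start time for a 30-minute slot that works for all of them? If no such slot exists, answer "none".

09:30

Ana ∩ Divya: 09:30-10:00, 10:15-10:30, 11:00-11:30, 15:30-16:15, 17:15-17:45.
The first common window of at least 30 minutes is 09:30-10:00, so the earliest start is 09:30.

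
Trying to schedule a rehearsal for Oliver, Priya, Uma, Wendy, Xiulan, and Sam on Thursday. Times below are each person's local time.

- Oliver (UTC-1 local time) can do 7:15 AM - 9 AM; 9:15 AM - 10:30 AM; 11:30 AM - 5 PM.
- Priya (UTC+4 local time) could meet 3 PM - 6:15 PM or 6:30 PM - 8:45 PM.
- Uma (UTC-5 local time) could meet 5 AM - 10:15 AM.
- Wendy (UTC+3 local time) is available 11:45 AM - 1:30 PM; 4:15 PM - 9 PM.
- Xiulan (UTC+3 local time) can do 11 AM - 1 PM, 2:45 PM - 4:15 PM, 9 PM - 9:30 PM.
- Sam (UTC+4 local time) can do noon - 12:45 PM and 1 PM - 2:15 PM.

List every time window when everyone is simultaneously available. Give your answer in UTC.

none

Oliver in UTC: 08:15-10:00, 10:15-11:30, 12:30-18:00 (add 1h to convert from UTC-1).
Priya in UTC: 11:00-14:15, 14:30-16:45 (subtract 4h to convert from UTC+4).
Uma in UTC: 10:00-15:15 (add 5h to convert from UTC-5).
Wendy in UTC: 08:45-10:30, 13:15-18:00 (subtract 3h to convert from UTC+3).
Xiulan in UTC: 08:00-10:00, 11:45-13:15, 18:00-18:30 (subtract 3h to convert from UTC+3).
Sam in UTC: 08:00-08:45, 09:00-10:15 (subtract 4h to convert from UTC+4).
Oliver ∩ Priya: 11:00-11:30, 12:30-14:15, 14:30-16:45.
Oliver ∩ Priya ∩ Uma: 11:00-11:30, 12:30-14:15, 14:30-15:15.
Oliver ∩ Priya ∩ Uma ∩ Wendy: 13:15-14:15, 14:30-15:15.
Oliver ∩ Priya ∩ Uma ∩ Wendy ∩ Xiulan: ∅.
Oliver ∩ Priya ∩ Uma ∩ Wendy ∩ Xiulan ∩ Sam: ∅.
There is no time when everyone is free.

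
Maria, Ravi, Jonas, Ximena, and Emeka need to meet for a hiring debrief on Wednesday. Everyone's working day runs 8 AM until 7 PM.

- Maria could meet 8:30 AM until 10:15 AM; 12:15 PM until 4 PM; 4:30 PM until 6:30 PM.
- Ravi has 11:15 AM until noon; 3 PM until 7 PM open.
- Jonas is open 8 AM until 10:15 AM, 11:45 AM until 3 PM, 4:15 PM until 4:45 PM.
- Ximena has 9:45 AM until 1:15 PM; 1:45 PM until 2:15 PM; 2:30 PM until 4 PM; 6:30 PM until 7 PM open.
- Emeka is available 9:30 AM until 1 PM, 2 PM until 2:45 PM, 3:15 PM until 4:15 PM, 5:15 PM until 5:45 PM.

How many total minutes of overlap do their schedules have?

Maria ∩ Ravi: 15:00-16:00, 16:30-18:30.
Maria ∩ Ravi ∩ Jonas: 16:30-16:45.
Maria ∩ Ravi ∩ Jonas ∩ Ximena: ∅.
Maria ∩ Ravi ∩ Jonas ∩ Ximena ∩ Emeka: ∅.
There is no time when everyone is free.
There is no common window, so the total is 0 minutes.

0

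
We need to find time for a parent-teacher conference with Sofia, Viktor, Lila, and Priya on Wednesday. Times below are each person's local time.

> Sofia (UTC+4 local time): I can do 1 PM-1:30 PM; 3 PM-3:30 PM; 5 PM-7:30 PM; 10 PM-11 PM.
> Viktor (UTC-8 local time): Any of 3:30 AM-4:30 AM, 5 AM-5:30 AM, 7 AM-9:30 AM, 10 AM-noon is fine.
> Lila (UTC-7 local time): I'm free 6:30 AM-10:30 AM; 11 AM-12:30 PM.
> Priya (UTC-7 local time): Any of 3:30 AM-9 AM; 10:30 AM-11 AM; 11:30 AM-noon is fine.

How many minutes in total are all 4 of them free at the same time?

Sofia in UTC: 09:00-09:30, 11:00-11:30, 13:00-15:30, 18:00-19:00 (subtract 4h to convert from UTC+4).
Viktor in UTC: 11:30-12:30, 13:00-13:30, 15:00-17:30, 18:00-20:00 (add 8h to convert from UTC-8).
Lila in UTC: 13:30-17:30, 18:00-19:30 (add 7h to convert from UTC-7).
Priya in UTC: 10:30-16:00, 17:30-18:00, 18:30-19:00 (add 7h to convert from UTC-7).
Sofia ∩ Viktor: 13:00-13:30, 15:00-15:30, 18:00-19:00.
Sofia ∩ Viktor ∩ Lila: 15:00-15:30, 18:00-19:00.
Sofia ∩ Viktor ∩ Lila ∩ Priya: 15:00-15:30, 18:30-19:00.
Summing the common windows: 30 + 30 = 60 minutes.

60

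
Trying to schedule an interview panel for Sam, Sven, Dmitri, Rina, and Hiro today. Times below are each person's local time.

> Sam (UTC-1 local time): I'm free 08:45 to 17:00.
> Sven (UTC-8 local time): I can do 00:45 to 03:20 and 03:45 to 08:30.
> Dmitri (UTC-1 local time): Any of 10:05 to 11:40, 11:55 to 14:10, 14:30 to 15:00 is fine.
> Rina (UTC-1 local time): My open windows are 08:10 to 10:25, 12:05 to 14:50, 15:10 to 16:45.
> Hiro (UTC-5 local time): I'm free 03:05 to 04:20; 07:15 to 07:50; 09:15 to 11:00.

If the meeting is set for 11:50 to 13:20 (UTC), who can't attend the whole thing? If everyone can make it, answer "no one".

Dmitri, Hiro, Rina

Sam in UTC: 09:45-18:00 (add 1h to convert from UTC-1).
Sven in UTC: 08:45-11:20, 11:45-16:30 (add 8h to convert from UTC-8).
Dmitri in UTC: 11:05-12:40, 12:55-15:10, 15:30-16:00 (add 1h to convert from UTC-1).
Rina in UTC: 09:10-11:25, 13:05-15:50, 16:10-17:45 (add 1h to convert from UTC-1).
Hiro in UTC: 08:05-09:20, 12:15-12:50, 14:15-16:00 (add 5h to convert from UTC-5).
Sam: free for 11:50-13:20. Sven: free for 11:50-13:20. Dmitri: not fully free for 11:50-13:20. Rina: not fully free for 11:50-13:20. Hiro: not fully free for 11:50-13:20.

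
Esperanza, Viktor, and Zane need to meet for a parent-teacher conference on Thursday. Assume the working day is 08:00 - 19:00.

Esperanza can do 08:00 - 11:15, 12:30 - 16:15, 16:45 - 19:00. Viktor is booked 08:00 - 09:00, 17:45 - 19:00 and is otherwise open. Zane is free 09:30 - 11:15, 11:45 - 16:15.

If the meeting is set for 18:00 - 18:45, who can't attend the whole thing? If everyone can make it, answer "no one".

Viktor, Zane

Esperanza free: 08:00-11:15, 12:30-16:15, 16:45-19:00.
Viktor free: 09:00-17:45 (invert busy blocks within the working day).
Zane free: 09:30-11:15, 11:45-16:15.
Esperanza: free for 18:00-18:45. Viktor: not fully free for 18:00-18:45. Zane: not fully free for 18:00-18:45.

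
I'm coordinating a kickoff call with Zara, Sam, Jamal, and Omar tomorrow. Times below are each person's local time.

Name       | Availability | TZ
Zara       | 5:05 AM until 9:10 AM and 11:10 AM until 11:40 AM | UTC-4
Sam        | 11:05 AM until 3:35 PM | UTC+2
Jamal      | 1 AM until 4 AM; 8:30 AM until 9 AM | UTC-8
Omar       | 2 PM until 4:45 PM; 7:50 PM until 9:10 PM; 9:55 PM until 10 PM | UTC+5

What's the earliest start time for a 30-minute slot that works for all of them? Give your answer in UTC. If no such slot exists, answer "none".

Zara in UTC: 09:05-13:10, 15:10-15:40 (add 4h to convert from UTC-4).
Sam in UTC: 09:05-13:35 (subtract 2h to convert from UTC+2).
Jamal in UTC: 09:00-12:00, 16:30-17:00 (add 8h to convert from UTC-8).
Omar in UTC: 09:00-11:45, 14:50-16:10, 16:55-17:00 (subtract 5h to convert from UTC+5).
Zara ∩ Sam: 09:05-13:10.
Zara ∩ Sam ∩ Jamal: 09:05-12:00.
Zara ∩ Sam ∩ Jamal ∩ Omar: 09:05-11:45.
The first common window of at least 30 minutes is 09:05-11:45, so the earliest start is 09:05.

09:05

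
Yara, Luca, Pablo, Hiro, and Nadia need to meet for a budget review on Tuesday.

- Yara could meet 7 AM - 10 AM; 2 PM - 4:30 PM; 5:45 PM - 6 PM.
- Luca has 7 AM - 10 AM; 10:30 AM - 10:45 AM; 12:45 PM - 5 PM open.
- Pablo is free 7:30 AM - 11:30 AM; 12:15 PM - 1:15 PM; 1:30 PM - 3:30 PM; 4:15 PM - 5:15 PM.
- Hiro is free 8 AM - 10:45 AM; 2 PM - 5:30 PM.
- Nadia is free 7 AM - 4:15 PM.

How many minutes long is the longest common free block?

120

Yara ∩ Luca: 07:00-10:00, 14:00-16:30.
Yara ∩ Luca ∩ Pablo: 07:30-10:00, 14:00-15:30, 16:15-16:30.
Yara ∩ Luca ∩ Pablo ∩ Hiro: 08:00-10:00, 14:00-15:30, 16:15-16:30.
Yara ∩ Luca ∩ Pablo ∩ Hiro ∩ Nadia: 08:00-10:00, 14:00-15:30.
So the common availability across everyone is 08:00-10:00, 14:00-15:30.
The longest is 08:00-10:00 at 120 minutes.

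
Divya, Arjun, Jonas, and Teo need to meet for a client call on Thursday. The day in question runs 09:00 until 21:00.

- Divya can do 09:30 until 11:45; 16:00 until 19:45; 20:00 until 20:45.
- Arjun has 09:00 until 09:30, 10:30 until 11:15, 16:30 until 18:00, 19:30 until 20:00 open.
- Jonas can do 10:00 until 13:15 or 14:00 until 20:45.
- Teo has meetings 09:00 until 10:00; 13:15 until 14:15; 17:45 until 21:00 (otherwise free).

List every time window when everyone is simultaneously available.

10:30-11:15, 16:30-17:45

Divya free: 09:30-11:45, 16:00-19:45, 20:00-20:45.
Arjun free: 09:00-09:30, 10:30-11:15, 16:30-18:00, 19:30-20:00.
Jonas free: 10:00-13:15, 14:00-20:45.
Teo free: 10:00-13:15, 14:15-17:45 (invert busy blocks within the working day).
Divya ∩ Arjun: 10:30-11:15, 16:30-18:00, 19:30-19:45.
Divya ∩ Arjun ∩ Jonas: 10:30-11:15, 16:30-18:00, 19:30-19:45.
Divya ∩ Arjun ∩ Jonas ∩ Teo: 10:30-11:15, 16:30-17:45.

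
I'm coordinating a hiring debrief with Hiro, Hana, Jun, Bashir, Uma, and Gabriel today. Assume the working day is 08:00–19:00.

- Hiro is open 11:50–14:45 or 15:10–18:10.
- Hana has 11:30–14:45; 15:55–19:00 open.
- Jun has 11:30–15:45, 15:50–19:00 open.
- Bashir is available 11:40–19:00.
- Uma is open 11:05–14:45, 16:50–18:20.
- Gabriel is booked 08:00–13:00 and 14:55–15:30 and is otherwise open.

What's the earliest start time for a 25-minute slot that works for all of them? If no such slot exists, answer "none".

Hiro free: 11:50-14:45, 15:10-18:10.
Hana free: 11:30-14:45, 15:55-19:00.
Jun free: 11:30-15:45, 15:50-19:00.
Bashir free: 11:40-19:00.
Uma free: 11:05-14:45, 16:50-18:20.
Gabriel free: 13:00-14:55, 15:30-19:00 (invert busy blocks within the working day).
Hiro ∩ Hana: 11:50-14:45, 15:55-18:10.
Hiro ∩ Hana ∩ Jun: 11:50-14:45, 15:55-18:10.
Hiro ∩ Hana ∩ Jun ∩ Bashir: 11:50-14:45, 15:55-18:10.
Hiro ∩ Hana ∩ Jun ∩ Bashir ∩ Uma: 11:50-14:45, 16:50-18:10.
Hiro ∩ Hana ∩ Jun ∩ Bashir ∩ Uma ∩ Gabriel: 13:00-14:45, 16:50-18:10.
The first common window of at least 25 minutes is 13:00-14:45, so the earliest start is 13:00.

13:00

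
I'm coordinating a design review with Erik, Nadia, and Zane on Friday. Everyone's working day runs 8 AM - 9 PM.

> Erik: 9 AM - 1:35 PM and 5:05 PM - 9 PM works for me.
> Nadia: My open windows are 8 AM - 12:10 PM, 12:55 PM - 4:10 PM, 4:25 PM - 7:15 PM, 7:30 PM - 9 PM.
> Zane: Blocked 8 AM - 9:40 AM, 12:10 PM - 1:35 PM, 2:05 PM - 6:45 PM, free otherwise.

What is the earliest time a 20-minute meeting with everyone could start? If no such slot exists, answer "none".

Erik free: 09:00-13:35, 17:05-21:00.
Nadia free: 08:00-12:10, 12:55-16:10, 16:25-19:15, 19:30-21:00.
Zane free: 09:40-12:10, 13:35-14:05, 18:45-21:00 (invert busy blocks within the working day).
Erik ∩ Nadia: 09:00-12:10, 12:55-13:35, 17:05-19:15, 19:30-21:00.
Erik ∩ Nadia ∩ Zane: 09:40-12:10, 18:45-19:15, 19:30-21:00.
The first common window of at least 20 minutes is 09:40-12:10, so the earliest start is 09:40.

09:40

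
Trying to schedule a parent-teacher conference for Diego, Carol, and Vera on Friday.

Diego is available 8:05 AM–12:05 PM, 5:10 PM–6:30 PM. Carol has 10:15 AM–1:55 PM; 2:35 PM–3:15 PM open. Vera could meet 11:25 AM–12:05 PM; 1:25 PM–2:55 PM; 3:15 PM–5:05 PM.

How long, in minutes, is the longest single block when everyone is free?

40

Diego ∩ Carol: 10:15-12:05.
Diego ∩ Carol ∩ Vera: 11:25-12:05.
The longest is 11:25-12:05 at 40 minutes.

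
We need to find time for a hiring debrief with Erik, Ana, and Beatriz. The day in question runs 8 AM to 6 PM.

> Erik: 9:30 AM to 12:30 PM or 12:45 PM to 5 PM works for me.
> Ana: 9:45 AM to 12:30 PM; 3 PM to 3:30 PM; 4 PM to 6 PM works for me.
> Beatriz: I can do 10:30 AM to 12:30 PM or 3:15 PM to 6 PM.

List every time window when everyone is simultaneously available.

10:30-12:30, 15:15-15:30, 16:00-17:00

Erik ∩ Ana: 09:45-12:30, 15:00-15:30, 16:00-17:00.
Erik ∩ Ana ∩ Beatriz: 10:30-12:30, 15:15-15:30, 16:00-17:00.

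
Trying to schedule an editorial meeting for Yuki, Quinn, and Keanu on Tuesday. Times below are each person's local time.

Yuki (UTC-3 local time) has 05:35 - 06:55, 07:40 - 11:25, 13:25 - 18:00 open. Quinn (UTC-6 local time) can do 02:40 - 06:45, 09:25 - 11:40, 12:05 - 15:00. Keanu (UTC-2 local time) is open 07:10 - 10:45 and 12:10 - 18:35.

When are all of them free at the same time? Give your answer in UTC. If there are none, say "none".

09:10-09:55, 10:40-12:45, 16:25-17:40, 18:05-20:35

Yuki in UTC: 08:35-09:55, 10:40-14:25, 16:25-21:00 (add 3h to convert from UTC-3).
Quinn in UTC: 08:40-12:45, 15:25-17:40, 18:05-21:00 (add 6h to convert from UTC-6).
Keanu in UTC: 09:10-12:45, 14:10-20:35 (add 2h to convert from UTC-2).
Yuki ∩ Quinn: 08:40-09:55, 10:40-12:45, 16:25-17:40, 18:05-21:00.
Yuki ∩ Quinn ∩ Keanu: 09:10-09:55, 10:40-12:45, 16:25-17:40, 18:05-20:35.
Those are the intersection windows.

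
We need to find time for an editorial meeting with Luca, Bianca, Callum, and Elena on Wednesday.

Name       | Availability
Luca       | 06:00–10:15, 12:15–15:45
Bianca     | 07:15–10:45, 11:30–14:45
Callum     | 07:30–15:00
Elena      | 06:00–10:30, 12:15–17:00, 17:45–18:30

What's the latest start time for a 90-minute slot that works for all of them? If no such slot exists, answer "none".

Luca ∩ Bianca: 07:15-10:15, 12:15-14:45.
Luca ∩ Bianca ∩ Callum: 07:30-10:15, 12:15-14:45.
Luca ∩ Bianca ∩ Callum ∩ Elena: 07:30-10:15, 12:15-14:45.
The last common window of at least 90 minutes is 12:15-14:45; a 90-minute meeting can start as late as 13:15 and still end by 14:45.

13:15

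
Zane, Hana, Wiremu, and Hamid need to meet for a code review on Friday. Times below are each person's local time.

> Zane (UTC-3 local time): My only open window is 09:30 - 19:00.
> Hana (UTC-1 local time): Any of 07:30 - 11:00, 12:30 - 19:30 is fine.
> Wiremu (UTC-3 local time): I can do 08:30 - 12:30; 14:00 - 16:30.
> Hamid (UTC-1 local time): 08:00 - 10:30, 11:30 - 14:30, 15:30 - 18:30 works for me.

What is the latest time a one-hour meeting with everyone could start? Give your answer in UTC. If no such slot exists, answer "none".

18:30

Zane in UTC: 12:30-22:00 (add 3h to convert from UTC-3).
Hana in UTC: 08:30-12:00, 13:30-20:30 (add 1h to convert from UTC-1).
Wiremu in UTC: 11:30-15:30, 17:00-19:30 (add 3h to convert from UTC-3).
Hamid in UTC: 09:00-11:30, 12:30-15:30, 16:30-19:30 (add 1h to convert from UTC-1).
Zane ∩ Hana: 13:30-20:30.
Zane ∩ Hana ∩ Wiremu: 13:30-15:30, 17:00-19:30.
Zane ∩ Hana ∩ Wiremu ∩ Hamid: 13:30-15:30, 17:00-19:30.
The last common window of at least 60 minutes is 17:00-19:30; a 60-minute meeting can start as late as 18:30 and still end by 19:30.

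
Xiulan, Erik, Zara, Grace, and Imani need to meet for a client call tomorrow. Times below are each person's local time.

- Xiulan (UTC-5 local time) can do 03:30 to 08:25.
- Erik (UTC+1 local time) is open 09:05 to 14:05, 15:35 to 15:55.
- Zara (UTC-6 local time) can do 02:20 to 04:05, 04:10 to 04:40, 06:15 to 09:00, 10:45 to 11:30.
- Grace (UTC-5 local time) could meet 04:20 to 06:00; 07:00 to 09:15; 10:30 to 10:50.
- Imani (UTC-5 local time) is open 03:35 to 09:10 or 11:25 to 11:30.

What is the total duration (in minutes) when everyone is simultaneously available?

125

Xiulan in UTC: 08:30-13:25 (add 5h to convert from UTC-5).
Erik in UTC: 08:05-13:05, 14:35-14:55 (subtract 1h to convert from UTC+1).
Zara in UTC: 08:20-10:05, 10:10-10:40, 12:15-15:00, 16:45-17:30 (add 6h to convert from UTC-6).
Grace in UTC: 09:20-11:00, 12:00-14:15, 15:30-15:50 (add 5h to convert from UTC-5).
Imani in UTC: 08:35-14:10, 16:25-16:30 (add 5h to convert from UTC-5).
Xiulan ∩ Erik: 08:30-13:05.
Xiulan ∩ Erik ∩ Zara: 08:30-10:05, 10:10-10:40, 12:15-13:05.
Xiulan ∩ Erik ∩ Zara ∩ Grace: 09:20-10:05, 10:10-10:40, 12:15-13:05.
Xiulan ∩ Erik ∩ Zara ∩ Grace ∩ Imani: 09:20-10:05, 10:10-10:40, 12:15-13:05.
Summing the common windows: 45 + 30 + 50 = 125 minutes.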